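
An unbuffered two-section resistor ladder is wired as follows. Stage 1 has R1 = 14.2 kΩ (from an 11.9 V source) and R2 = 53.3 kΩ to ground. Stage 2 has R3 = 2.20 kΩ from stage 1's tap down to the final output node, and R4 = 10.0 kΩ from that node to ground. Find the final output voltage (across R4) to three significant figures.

Stage 2 presents R3+R4 = 12.20 kΩ as a load on stage 1's tap.
Stage 1's lower leg becomes R2‖(R3+R4) = 9.928 kΩ, so V_mid = 11.9 × 9.928/24.13 = 4.896 V.
Stage 2 is itself unloaded: V_out = V_mid × R4/(R3+R4) = 4.896 × 10.0/12.20 = 4.01 V.

V_out ≈ 4.01 V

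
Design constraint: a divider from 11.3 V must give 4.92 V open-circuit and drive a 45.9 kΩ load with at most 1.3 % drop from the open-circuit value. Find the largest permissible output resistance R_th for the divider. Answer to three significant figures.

Loading drop = R_th/(R_th + R_L) ≤ 0.0130, so R_th ≤ R_L · ε/(1−ε) = 45.9 kΩ × 0.0130/0.9870 = 605 Ω.

R_th ≤ 605 Ω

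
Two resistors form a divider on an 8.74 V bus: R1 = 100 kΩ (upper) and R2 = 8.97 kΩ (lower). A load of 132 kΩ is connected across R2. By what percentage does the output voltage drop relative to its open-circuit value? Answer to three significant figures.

The divider's output (Thévenin) resistance is R1‖R2 = 8.232 kΩ.
Fractional drop under load = R_th/(R_th + R_L) = 8.232 / (8.232 + 132) = 0.05870.
So the output falls by 5.87 %.

5.87 %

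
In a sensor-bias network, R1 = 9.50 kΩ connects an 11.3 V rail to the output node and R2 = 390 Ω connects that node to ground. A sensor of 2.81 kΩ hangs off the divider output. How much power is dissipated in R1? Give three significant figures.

Total resistance from the source is R1 + (R2‖R_L) = 9842 Ω, so I = 11.3/9842 Ω = 1.148 mA.
P = I²·R1 = (1.148 mA)² × 9.50 kΩ = 12.5 mW.

P ≈ 12.5 mW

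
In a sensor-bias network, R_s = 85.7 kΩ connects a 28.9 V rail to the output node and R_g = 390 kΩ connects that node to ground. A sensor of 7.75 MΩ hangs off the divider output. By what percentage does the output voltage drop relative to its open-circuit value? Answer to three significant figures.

0.898 %

The divider's output (Thévenin) resistance is R_s‖R_g = 70.26 kΩ.
Fractional drop under load = R_th/(R_th + R_L) = 70.26 / (70.26 + 7750) = 0.008984.
So the output falls by 0.898 %.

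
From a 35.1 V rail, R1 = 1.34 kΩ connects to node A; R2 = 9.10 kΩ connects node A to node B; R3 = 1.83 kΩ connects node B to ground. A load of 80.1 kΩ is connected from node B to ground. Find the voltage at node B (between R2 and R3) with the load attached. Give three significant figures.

V ≈ 5.14 V

At node B, R3 is in parallel with the load: R3‖R_L = 1.789 kΩ.
Below node A the resistance is R2 + (R3‖R_L) = 10.89 kΩ, so V_A = 35.1 × 10.89/12.23 = 31.25 V.
Then V_B = V_A × (R3‖R_L)/(R2 + R3‖R_L) = 31.25 × 1.789/10.89 = 5.14 V.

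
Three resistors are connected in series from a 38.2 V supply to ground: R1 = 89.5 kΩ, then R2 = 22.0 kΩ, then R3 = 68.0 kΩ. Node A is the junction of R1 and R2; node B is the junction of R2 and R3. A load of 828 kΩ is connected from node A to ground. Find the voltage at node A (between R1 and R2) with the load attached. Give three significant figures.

V ≈ 18.2 V

Below node A the series string R2+R3 = 90.00 kΩ sits in parallel with the 828 kΩ load: 81.18 kΩ.
V_A = 38.2 × 81.18/(89.5 + 81.18) = 18.2 V.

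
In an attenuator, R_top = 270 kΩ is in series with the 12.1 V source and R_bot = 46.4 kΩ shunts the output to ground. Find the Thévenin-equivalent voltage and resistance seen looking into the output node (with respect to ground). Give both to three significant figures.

V_th is the open-circuit tap voltage: 12.1 × 46.4/(270 + 46.4) = 1.77 V.
With the supply zeroed, R_top and R_bot appear in parallel from the tap: R_th = R_top‖R_bot = (270 × 46.4)/316.4 = 39.6 kΩ.

V_th = 1.77 V, R_th = 39.6 kΩ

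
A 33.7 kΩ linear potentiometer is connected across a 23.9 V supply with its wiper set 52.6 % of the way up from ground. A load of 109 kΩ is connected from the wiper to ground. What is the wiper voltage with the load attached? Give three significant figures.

The wiper splits the pot into (1−α)R = 15.97 kΩ above and αR = 17.73 kΩ below.
Lower section ‖ load = 15.25 kΩ.
V_wiper = 23.9 × 15.25/(15.97 + 15.25) = 11.7 V.

V ≈ 11.7 V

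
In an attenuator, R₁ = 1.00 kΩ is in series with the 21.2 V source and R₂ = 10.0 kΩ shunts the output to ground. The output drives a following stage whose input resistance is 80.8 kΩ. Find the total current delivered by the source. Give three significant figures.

I ≈ 2.14 mA

R₂‖R_L = 8.899 kΩ, so the source sees R₁ + R₂‖R_L = 9.899 kΩ.
I = 21.2 V / 9.899 kΩ = 2.14 mA.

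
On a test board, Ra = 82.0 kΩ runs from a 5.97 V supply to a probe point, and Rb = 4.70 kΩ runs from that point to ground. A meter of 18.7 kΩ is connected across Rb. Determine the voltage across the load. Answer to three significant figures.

V_out ≈ 0.261 V

The load sits in parallel with Rb: Rb‖R_L = (4.70 × 18.7) / (4.70 + 18.7) = 3.756 kΩ.
V_out = 5.97 × 3.756 / (82.0 + 3.756) = 5.97 × 3.756/85.76 = 0.261 V.
(Unloaded it would have been 0.324 V.)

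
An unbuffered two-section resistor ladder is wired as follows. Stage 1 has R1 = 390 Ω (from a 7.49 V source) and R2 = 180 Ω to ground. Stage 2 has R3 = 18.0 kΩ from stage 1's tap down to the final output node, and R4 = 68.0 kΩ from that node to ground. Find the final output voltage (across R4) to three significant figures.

V_out ≈ 1.87 V

Stage 2 presents R3+R4 = 86000 Ω as a load on stage 1's tap.
Stage 1's lower leg becomes R2‖(R3+R4) = 179.6 Ω, so V_mid = 7.49 × 179.6/569.6 = 2.362 V.
Stage 2 is itself unloaded: V_out = V_mid × R4/(R3+R4) = 2.362 × 68000/86000 = 1.87 V.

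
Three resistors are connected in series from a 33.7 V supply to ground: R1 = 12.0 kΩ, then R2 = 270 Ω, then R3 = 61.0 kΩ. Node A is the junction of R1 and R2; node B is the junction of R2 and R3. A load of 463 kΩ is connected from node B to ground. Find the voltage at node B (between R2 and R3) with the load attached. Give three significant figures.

V ≈ 27.5 V

At node B, R3 is in parallel with the load: R3‖R_L = 53900 Ω.
Below node A the resistance is R2 + (R3‖R_L) = 54170 Ω, so V_A = 33.7 × 54170/66170 = 27.59 V.
Then V_B = V_A × (R3‖R_L)/(R2 + R3‖R_L) = 27.59 × 53900/54170 = 27.5 V.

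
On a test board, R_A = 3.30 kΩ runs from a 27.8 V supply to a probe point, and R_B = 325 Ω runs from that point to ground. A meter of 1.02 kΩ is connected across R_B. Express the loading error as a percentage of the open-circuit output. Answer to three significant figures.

22.5 %

Unloaded V = 27.8 × 325/3625 = 2.492 V.
Loaded: R_B‖R_L = 246.5 Ω, giving V = 27.8 × 246.5/3546 = 1.932 V.
Drop = (2.492 − 1.932) / 2.492 = 22.5 %.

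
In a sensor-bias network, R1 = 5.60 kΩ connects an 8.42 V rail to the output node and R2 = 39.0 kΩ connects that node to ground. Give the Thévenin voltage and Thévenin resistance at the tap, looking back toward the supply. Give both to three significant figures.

V_th = 7.36 V, R_th = 4.90 kΩ

V_th is the open-circuit tap voltage: 8.42 × 39.0/(5.60 + 39.0) = 7.36 V.
With the supply zeroed, R1 and R2 appear in parallel from the tap: R_th = R1‖R2 = (5.60 × 39.0)/44.60 = 4.90 kΩ.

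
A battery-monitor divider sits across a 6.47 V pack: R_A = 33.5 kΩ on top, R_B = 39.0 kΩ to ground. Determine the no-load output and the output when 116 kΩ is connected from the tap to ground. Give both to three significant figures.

Open-circuit: V = 6.47 × 39.0/(33.5 + 39.0) = 3.48 V.
With the load, R_B becomes R_B‖R_L = 29.19 kΩ, so V = 6.47 × 29.19/62.69 = 3.01 V.

Unloaded: 3.48 V; loaded: 3.01 V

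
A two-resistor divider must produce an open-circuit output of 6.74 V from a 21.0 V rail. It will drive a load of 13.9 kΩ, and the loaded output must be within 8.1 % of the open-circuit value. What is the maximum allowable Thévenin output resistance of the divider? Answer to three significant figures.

Loading drop = R_th/(R_th + R_L) ≤ 0.0810, so R_th ≤ R_L · ε/(1−ε) = 13.9 kΩ × 0.0810/0.9190 = 1.23 kΩ.

R_th ≤ 1.23 kΩ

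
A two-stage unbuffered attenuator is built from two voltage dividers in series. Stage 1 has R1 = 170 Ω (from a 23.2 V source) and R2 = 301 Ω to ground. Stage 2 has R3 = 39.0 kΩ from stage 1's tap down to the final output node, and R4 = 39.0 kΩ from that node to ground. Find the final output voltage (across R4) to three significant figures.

Stage 2 presents R3+R4 = 78000 Ω as a load on stage 1's tap.
Stage 1's lower leg becomes R2‖(R3+R4) = 299.8 Ω, so V_mid = 23.2 × 299.8/469.8 = 14.81 V.
Stage 2 is itself unloaded: V_out = V_mid × R4/(R3+R4) = 14.81 × 39000/78000 = 7.40 V.

V_out ≈ 7.40 V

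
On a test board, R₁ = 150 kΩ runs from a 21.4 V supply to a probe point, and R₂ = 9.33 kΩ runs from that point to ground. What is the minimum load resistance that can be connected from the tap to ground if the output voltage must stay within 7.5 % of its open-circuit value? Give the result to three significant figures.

Output resistance R_th = R₁‖R₂ = (150 × 9.33)/159.3 = 8.784 kΩ.
The fractional drop is R_th/(R_th + R_L); requiring this ≤ 0.0750 gives R_L ≥ R_th(1/0.0750 − 1) = 8.784 × 12.33 = 108 kΩ.

R_L(min) ≈ 108 kΩ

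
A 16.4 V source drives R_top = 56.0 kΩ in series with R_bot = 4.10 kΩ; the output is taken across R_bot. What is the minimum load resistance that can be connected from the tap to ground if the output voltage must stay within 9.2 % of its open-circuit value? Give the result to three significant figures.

R_L(min) ≈ 37.7 kΩ

Output resistance R_th = R_top‖R_bot = (56.0 × 4.10)/60.10 = 3.820 kΩ.
The fractional drop is R_th/(R_th + R_L); requiring this ≤ 0.0920 gives R_L ≥ R_th(1/0.0920 − 1) = 3.820 × 9.870 = 37.7 kΩ.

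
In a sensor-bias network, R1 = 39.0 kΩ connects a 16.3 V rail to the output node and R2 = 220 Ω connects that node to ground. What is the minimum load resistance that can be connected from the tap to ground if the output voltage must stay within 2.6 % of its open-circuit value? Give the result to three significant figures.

Output resistance R_th = R1‖R2 = (39000 × 220)/39220 = 218.8 Ω.
The fractional drop is R_th/(R_th + R_L); requiring this ≤ 0.0260 gives R_L ≥ R_th(1/0.0260 − 1) = 218.8 × 37.46 = 8.20 kΩ.

R_L(min) ≈ 8.20 kΩ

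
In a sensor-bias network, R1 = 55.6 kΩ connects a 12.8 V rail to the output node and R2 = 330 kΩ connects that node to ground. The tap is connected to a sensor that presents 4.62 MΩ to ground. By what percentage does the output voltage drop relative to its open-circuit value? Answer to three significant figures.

The divider's output (Thévenin) resistance is R1‖R2 = 47.58 kΩ.
Fractional drop under load = R_th/(R_th + R_L) = 47.58 / (47.58 + 4620) = 0.01019.
So the output falls by 1.02 %.

1.02 %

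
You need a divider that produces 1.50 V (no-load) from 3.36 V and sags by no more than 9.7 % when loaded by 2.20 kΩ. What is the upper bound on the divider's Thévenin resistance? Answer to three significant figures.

R_th ≤ 236 Ω

Loading drop = R_th/(R_th + R_L) ≤ 0.0970, so R_th ≤ R_L · ε/(1−ε) = 2.20 kΩ × 0.0970/0.9030 = 236 Ω.
(Any R1, R2 with R2/(R1+R2) = 0.446 and R1‖R2 ≤ 236 Ω will meet the spec.)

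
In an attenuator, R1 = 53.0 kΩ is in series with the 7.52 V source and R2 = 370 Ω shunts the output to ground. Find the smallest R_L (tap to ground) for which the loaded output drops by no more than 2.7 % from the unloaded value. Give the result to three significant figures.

Output resistance R_th = R1‖R2 = (53000 × 370)/53370 = 367.4 Ω.
The fractional drop is R_th/(R_th + R_L); requiring this ≤ 0.0270 gives R_L ≥ R_th(1/0.0270 − 1) = 367.4 × 36.04 = 13.2 kΩ.

R_L(min) ≈ 13.2 kΩ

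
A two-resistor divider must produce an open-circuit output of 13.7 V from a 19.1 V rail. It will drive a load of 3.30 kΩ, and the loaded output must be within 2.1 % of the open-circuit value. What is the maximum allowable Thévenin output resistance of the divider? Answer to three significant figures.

Loading drop = R_th/(R_th + R_L) ≤ 0.0210, so R_th ≤ R_L · ε/(1−ε) = 3.30 kΩ × 0.0210/0.9790 = 70.8 Ω.

R_th ≤ 70.8 Ω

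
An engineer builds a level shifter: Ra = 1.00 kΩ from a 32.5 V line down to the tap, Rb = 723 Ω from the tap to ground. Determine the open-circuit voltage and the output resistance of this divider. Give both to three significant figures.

V_th is the open-circuit tap voltage: 32.5 × 723/(1000 + 723) = 13.6 V.
With the supply zeroed, Ra and Rb appear in parallel from the tap: R_th = Ra‖Rb = (1000 × 723)/1723 = 420 Ω.

V_th = 13.6 V, R_th = 420 Ω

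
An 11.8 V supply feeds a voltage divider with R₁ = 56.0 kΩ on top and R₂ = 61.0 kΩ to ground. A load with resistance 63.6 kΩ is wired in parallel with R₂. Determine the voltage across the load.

The load sits in parallel with R₂: R₂‖R_L = (61.0 × 63.6) / (61.0 + 63.6) = 31.14 kΩ.
V_out = 11.8 × 31.14 / (56.0 + 31.14) = 11.8 × 31.14/87.14 = 4.22 V.

V_out ≈ 4.22 V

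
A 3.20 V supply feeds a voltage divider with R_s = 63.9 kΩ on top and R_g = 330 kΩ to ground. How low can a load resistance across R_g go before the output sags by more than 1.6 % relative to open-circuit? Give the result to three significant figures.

R_L(min) ≈ 3.29 MΩ

Output resistance R_th = R_s‖R_g = (63.9 × 330)/393.9 = 53.53 kΩ.
The fractional drop is R_th/(R_th + R_L); requiring this ≤ 0.0160 gives R_L ≥ R_th(1/0.0160 − 1) = 53.53 × 61.50 = 3.29 MΩ.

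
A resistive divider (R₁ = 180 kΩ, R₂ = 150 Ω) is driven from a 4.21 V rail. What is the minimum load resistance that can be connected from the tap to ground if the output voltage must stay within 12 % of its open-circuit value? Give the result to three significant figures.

Output resistance R_th = R₁‖R₂ = (180000 × 150)/180200 = 149.9 Ω.
The fractional drop is R_th/(R_th + R_L); requiring this ≤ 0.120 gives R_L ≥ R_th(1/0.120 − 1) = 149.9 × 7.333 = 1.10 kΩ.

R_L(min) ≈ 1.10 kΩ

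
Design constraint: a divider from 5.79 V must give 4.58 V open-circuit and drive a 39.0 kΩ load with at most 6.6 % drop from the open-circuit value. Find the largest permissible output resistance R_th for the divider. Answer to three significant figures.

R_th ≤ 2.76 kΩ

Loading drop = R_th/(R_th + R_L) ≤ 0.0660, so R_th ≤ R_L · ε/(1−ε) = 39.0 kΩ × 0.0660/0.9340 = 2.76 kΩ.
(Any R1, R2 with R2/(R1+R2) = 0.791 and R1‖R2 ≤ 2.76 kΩ will meet the spec.)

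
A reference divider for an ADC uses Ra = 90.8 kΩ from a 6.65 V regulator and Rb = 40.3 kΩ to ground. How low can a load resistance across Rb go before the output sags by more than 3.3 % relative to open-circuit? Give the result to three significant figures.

R_L(min) ≈ 818 kΩ

Output resistance R_th = Ra‖Rb = (90.8 × 40.3)/131.1 = 27.91 kΩ.
The fractional drop is R_th/(R_th + R_L); requiring this ≤ 0.0330 gives R_L ≥ R_th(1/0.0330 − 1) = 27.91 × 29.30 = 818 kΩ.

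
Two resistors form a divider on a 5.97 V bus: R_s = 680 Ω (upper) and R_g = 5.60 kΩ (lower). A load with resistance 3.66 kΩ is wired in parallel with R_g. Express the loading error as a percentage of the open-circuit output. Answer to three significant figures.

14.2 %

Unloaded V = 5.97 × 5600/6280 = 5.3236 V.
Loaded: R_g‖R_L = 2213 Ω, giving V = 5.97 × 2213/2893 = 4.5669 V.
Drop = (5.3236 − 4.5669) / 5.3236 = 14.2 %.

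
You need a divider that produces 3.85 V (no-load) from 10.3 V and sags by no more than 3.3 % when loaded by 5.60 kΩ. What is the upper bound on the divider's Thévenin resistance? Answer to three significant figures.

R_th ≤ 191 Ω

Loading drop = R_th/(R_th + R_L) ≤ 0.0330, so R_th ≤ R_L · ε/(1−ε) = 5.60 kΩ × 0.0330/0.9670 = 191 Ω.
(Any R1, R2 with R2/(R1+R2) = 0.374 and R1‖R2 ≤ 191 Ω will meet the spec.)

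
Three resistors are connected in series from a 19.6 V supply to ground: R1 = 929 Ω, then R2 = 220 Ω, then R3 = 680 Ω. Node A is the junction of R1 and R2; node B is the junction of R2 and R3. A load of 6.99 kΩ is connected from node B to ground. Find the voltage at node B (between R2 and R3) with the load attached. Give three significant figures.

V ≈ 6.87 V

At node B, R3 is in parallel with the load: R3‖R_L = 619.7 Ω.
Below node A the resistance is R2 + (R3‖R_L) = 839.7 Ω, so V_A = 19.6 × 839.7/1769 = 9.305 V.
Then V_B = V_A × (R3‖R_L)/(R2 + R3‖R_L) = 9.305 × 619.7/839.7 = 6.87 V.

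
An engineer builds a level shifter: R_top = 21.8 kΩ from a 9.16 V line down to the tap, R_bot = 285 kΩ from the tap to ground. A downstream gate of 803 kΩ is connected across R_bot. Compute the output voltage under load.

V_out ≈ 8.30 V

The load sits in parallel with R_bot: R_bot‖R_L = (285 × 803) / (285 + 803) = 210.3 kΩ.
V_out = 9.16 × 210.3 / (21.8 + 210.3) = 9.16 × 210.3/232.1 = 8.30 V.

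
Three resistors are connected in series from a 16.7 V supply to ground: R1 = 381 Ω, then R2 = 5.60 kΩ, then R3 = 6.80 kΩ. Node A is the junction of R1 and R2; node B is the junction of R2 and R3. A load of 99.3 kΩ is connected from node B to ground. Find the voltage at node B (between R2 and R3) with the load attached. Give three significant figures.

At node B, R3 is in parallel with the load: R3‖R_L = 6364 Ω.
Below node A the resistance is R2 + (R3‖R_L) = 11960 Ω, so V_A = 16.7 × 11960/12350 = 16.18 V.
Then V_B = V_A × (R3‖R_L)/(R2 + R3‖R_L) = 16.18 × 6364/11960 = 8.61 V.

V ≈ 8.61 V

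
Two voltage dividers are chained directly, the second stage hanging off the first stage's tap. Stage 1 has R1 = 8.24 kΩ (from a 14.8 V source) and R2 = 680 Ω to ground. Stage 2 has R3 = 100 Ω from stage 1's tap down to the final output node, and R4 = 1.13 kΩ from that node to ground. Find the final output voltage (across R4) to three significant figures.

V_out ≈ 0.686 V

Stage 2 presents R3+R4 = 1230 Ω as a load on stage 1's tap.
Stage 1's lower leg becomes R2‖(R3+R4) = 437.9 Ω, so V_mid = 14.8 × 437.9/8678 = 0.7468 V.
Stage 2 is itself unloaded: V_out = V_mid × R4/(R3+R4) = 0.7468 × 1130/1230 = 0.686 V.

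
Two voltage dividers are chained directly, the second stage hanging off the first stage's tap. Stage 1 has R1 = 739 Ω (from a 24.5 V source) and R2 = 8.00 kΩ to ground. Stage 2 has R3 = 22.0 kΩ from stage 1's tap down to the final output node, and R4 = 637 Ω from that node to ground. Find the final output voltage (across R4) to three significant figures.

Stage 2 presents R3+R4 = 22640 Ω as a load on stage 1's tap.
Stage 1's lower leg becomes R2‖(R3+R4) = 5911 Ω, so V_mid = 24.5 × 5911/6650 = 21.78 V.
Stage 2 is itself unloaded: V_out = V_mid × R4/(R3+R4) = 21.78 × 637/22640 = 0.613 V.

V_out ≈ 0.613 V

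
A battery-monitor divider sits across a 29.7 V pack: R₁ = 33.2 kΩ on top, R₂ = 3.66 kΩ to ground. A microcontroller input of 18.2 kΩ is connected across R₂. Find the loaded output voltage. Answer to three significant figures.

V_out ≈ 2.50 V

The load sits in parallel with R₂: R₂‖R_L = (3.66 × 18.2) / (3.66 + 18.2) = 3.047 kΩ.
V_out = 29.7 × 3.047 / (33.2 + 3.047) = 29.7 × 3.047/36.25 = 2.50 V.
(Unloaded it would have been 2.95 V.)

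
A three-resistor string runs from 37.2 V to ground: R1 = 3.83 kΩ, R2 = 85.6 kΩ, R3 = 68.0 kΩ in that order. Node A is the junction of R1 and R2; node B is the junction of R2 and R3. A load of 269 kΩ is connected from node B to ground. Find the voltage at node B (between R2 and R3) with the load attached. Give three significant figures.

At node B, R3 is in parallel with the load: R3‖R_L = 54.28 kΩ.
Below node A the resistance is R2 + (R3‖R_L) = 139.9 kΩ, so V_A = 37.2 × 139.9/143.7 = 36.21 V.
Then V_B = V_A × (R3‖R_L)/(R2 + R3‖R_L) = 36.21 × 54.28/139.9 = 14.1 V.

V ≈ 14.1 V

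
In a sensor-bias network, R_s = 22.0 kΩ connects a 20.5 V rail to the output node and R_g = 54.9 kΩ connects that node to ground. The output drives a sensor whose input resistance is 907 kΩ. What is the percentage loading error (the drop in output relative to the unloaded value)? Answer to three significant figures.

The divider's output (Thévenin) resistance is R_s‖R_g = 15.71 kΩ.
Fractional drop under load = R_th/(R_th + R_L) = 15.71 / (15.71 + 907) = 0.01702.
So the output falls by 1.70 %.

1.70 %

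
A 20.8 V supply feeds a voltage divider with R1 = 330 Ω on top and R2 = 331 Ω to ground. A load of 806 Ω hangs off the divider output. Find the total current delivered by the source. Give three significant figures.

I ≈ 36.8 mA

R2‖R_L = 234.6 Ω, so the source sees R1 + R2‖R_L = 564.6 Ω.
I = 20.8 V / 564.6 Ω = 36.8 mA.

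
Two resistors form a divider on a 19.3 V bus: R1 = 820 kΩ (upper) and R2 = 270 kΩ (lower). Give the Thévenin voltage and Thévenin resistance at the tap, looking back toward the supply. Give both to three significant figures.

V_th = 4.78 V, R_th = 203 kΩ

V_th is the open-circuit tap voltage: 19.3 × 270/(820 + 270) = 4.78 V.
With the supply zeroed, R1 and R2 appear in parallel from the tap: R_th = R1‖R2 = (820 × 270)/1090 = 203 kΩ.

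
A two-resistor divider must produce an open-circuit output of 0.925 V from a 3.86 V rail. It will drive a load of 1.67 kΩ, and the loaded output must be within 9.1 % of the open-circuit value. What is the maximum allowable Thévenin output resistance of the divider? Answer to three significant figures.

Loading drop = R_th/(R_th + R_L) ≤ 0.0910, so R_th ≤ R_L · ε/(1−ε) = 1.67 kΩ × 0.0910/0.9090 = 167 Ω.
(Any R1, R2 with R2/(R1+R2) = 0.240 and R1‖R2 ≤ 167 Ω will meet the spec.)

R_th ≤ 167 Ω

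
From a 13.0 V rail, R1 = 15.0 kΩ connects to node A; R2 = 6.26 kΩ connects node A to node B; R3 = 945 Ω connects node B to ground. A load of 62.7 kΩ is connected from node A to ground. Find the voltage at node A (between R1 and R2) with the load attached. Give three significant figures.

Below node A the series string R2+R3 = 7205 Ω sits in parallel with the 62700 Ω load: 6462 Ω.
V_A = 13.0 × 6462/(15000 + 6462) = 3.91 V.

V ≈ 3.91 V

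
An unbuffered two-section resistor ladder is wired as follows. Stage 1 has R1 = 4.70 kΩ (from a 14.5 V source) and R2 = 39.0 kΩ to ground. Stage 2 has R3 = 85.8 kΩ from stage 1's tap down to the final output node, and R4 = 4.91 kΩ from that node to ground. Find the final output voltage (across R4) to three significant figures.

V_out ≈ 0.669 V

Stage 2 presents R3+R4 = 90.71 kΩ as a load on stage 1's tap.
Stage 1's lower leg becomes R2‖(R3+R4) = 27.27 kΩ, so V_mid = 14.5 × 27.27/31.97 = 12.37 V.
Stage 2 is itself unloaded: V_out = V_mid × R4/(R3+R4) = 12.37 × 4.91/90.71 = 0.669 V.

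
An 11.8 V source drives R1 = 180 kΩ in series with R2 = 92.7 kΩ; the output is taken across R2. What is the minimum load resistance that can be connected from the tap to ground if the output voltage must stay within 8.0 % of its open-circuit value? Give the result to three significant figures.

R_L(min) ≈ 704 kΩ

Output resistance R_th = R1‖R2 = (180 × 92.7)/272.7 = 61.19 kΩ.
The fractional drop is R_th/(R_th + R_L); requiring this ≤ 0.0800 gives R_L ≥ R_th(1/0.0800 − 1) = 61.19 × 11.50 = 704 kΩ.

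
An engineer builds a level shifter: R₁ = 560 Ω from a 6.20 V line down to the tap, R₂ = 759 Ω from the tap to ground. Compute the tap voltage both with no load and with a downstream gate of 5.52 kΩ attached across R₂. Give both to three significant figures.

Open-circuit: V = 6.20 × 759/(560 + 759) = 3.57 V.
With the load, R₂ becomes R₂‖R_L = 667.3 Ω, so V = 6.20 × 667.3/1227 = 3.37 V.

Unloaded: 3.57 V; loaded: 3.37 V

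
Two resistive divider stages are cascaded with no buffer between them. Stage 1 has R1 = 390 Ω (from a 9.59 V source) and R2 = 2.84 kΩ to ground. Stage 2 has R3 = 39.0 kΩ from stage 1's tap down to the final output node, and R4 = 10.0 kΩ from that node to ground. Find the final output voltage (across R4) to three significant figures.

V_out ≈ 1.71 V

Stage 2 presents R3+R4 = 49000 Ω as a load on stage 1's tap.
Stage 1's lower leg becomes R2‖(R3+R4) = 2684 Ω, so V_mid = 9.59 × 2684/3074 = 8.373 V.
Stage 2 is itself unloaded: V_out = V_mid × R4/(R3+R4) = 8.373 × 10000/49000 = 1.71 V.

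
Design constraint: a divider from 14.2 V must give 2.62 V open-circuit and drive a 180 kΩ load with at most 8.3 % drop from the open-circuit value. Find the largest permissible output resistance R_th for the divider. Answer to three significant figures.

Loading drop = R_th/(R_th + R_L) ≤ 0.0830, so R_th ≤ R_L · ε/(1−ε) = 180 kΩ × 0.0830/0.9170 = 16.3 kΩ.
(Any R1, R2 with R2/(R1+R2) = 0.185 and R1‖R2 ≤ 16.3 kΩ will meet the spec.)

R_th ≤ 16.3 kΩ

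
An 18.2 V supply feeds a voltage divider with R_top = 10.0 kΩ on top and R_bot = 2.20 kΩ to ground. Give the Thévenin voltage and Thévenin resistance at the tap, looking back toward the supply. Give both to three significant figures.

V_th is the open-circuit tap voltage: 18.2 × 2.20/(10.0 + 2.20) = 3.28 V.
With the supply zeroed, R_top and R_bot appear in parallel from the tap: R_th = R_top‖R_bot = (10.0 × 2.20)/12.20 = 1.80 kΩ.

V_th = 3.28 V, R_th = 1.80 kΩ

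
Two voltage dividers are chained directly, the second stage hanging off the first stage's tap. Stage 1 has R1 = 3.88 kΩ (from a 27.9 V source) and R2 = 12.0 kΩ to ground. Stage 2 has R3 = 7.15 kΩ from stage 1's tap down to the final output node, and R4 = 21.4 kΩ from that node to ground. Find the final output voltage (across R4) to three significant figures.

Stage 2 presents R3+R4 = 28.55 kΩ as a load on stage 1's tap.
Stage 1's lower leg becomes R2‖(R3+R4) = 8.449 kΩ, so V_mid = 27.9 × 8.449/12.33 = 19.12 V.
Stage 2 is itself unloaded: V_out = V_mid × R4/(R3+R4) = 19.12 × 21.4/28.55 = 14.3 V.

V_out ≈ 14.3 V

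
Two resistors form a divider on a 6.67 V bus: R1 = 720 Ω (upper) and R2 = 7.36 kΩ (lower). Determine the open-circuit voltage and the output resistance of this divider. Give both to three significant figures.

V_th = 6.08 V, R_th = 656 Ω

V_th is the open-circuit tap voltage: 6.67 × 7360/(720 + 7360) = 6.08 V.
With the supply zeroed, R1 and R2 appear in parallel from the tap: R_th = R1‖R2 = (720 × 7360)/8080 = 656 Ω.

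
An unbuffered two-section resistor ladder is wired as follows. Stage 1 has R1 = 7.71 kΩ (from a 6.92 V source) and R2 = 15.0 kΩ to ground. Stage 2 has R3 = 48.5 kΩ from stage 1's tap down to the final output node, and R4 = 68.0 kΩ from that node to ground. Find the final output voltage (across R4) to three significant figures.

Stage 2 presents R3+R4 = 116.5 kΩ as a load on stage 1's tap.
Stage 1's lower leg becomes R2‖(R3+R4) = 13.29 kΩ, so V_mid = 6.92 × 13.29/21.00 = 4.379 V.
Stage 2 is itself unloaded: V_out = V_mid × R4/(R3+R4) = 4.379 × 68.0/116.5 = 2.56 V.

V_out ≈ 2.56 V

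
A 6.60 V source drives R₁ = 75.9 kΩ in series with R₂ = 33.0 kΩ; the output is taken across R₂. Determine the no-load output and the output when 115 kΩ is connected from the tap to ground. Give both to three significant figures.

Unloaded: 2.00 V; loaded: 1.67 V

Open-circuit: V = 6.60 × 33.0/(75.9 + 33.0) = 2.00 V.
With the load, R₂ becomes R₂‖R_L = 25.64 kΩ, so V = 6.60 × 25.64/101.5 = 1.67 V.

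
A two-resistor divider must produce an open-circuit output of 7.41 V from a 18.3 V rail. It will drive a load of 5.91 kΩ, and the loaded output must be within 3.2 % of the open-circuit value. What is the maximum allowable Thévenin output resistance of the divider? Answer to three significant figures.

R_th ≤ 195 Ω

Loading drop = R_th/(R_th + R_L) ≤ 0.0320, so R_th ≤ R_L · ε/(1−ε) = 5.91 kΩ × 0.0320/0.9680 = 195 Ω.
(Any R1, R2 with R2/(R1+R2) = 0.405 and R1‖R2 ≤ 195 Ω will meet the spec.)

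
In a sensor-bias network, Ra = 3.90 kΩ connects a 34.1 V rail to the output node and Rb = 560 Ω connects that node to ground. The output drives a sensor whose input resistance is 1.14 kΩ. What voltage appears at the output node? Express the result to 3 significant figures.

V_out ≈ 3.00 V

The load sits in parallel with Rb: Rb‖R_L = (560 × 1140) / (560 + 1140) = 375.5 Ω.
V_out = 34.1 × 375.5 / (3900 + 375.5) = 34.1 × 375.5/4276 = 3.00 V.
(Unloaded it would have been 4.28 V.)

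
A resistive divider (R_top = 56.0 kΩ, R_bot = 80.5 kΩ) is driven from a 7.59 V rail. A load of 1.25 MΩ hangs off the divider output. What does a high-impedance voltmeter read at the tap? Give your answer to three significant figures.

The load sits in parallel with R_bot: R_bot‖R_L = (80.5 × 1250) / (80.5 + 1250) = 75.63 kΩ.
V_out = 7.59 × 75.63 / (56.0 + 75.63) = 7.59 × 75.63/131.6 = 4.36 V.

V_out ≈ 4.36 V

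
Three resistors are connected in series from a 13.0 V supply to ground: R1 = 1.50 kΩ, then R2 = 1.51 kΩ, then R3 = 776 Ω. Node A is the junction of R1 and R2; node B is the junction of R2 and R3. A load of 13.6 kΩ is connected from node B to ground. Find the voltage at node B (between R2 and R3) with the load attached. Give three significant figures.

V ≈ 2.55 V

At node B, R3 is in parallel with the load: R3‖R_L = 734.1 Ω.
Below node A the resistance is R2 + (R3‖R_L) = 2244 Ω, so V_A = 13.0 × 2244/3744 = 7.792 V.
Then V_B = V_A × (R3‖R_L)/(R2 + R3‖R_L) = 7.792 × 734.1/2244 = 2.55 V.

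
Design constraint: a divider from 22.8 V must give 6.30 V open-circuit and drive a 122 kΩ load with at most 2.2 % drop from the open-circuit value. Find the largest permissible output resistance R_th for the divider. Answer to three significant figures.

R_th ≤ 2.74 kΩ

Loading drop = R_th/(R_th + R_L) ≤ 0.0220, so R_th ≤ R_L · ε/(1−ε) = 122 kΩ × 0.0220/0.9780 = 2.74 kΩ.
(Any R1, R2 with R2/(R1+R2) = 0.276 and R1‖R2 ≤ 2.74 kΩ will meet the spec.)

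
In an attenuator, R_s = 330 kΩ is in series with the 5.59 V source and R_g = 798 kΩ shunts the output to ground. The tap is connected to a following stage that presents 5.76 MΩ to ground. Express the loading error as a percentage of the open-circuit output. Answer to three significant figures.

The divider's output (Thévenin) resistance is R_s‖R_g = 233.5 kΩ.
Fractional drop under load = R_th/(R_th + R_L) = 233.5 / (233.5 + 5760) = 0.03895.
So the output falls by 3.90 %.

3.90 %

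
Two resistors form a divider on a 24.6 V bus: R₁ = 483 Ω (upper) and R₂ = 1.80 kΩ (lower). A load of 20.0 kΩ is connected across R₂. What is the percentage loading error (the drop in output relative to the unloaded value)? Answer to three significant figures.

The divider's output (Thévenin) resistance is R₁‖R₂ = 380.8 Ω.
Fractional drop under load = R_th/(R_th + R_L) = 380.8 / (380.8 + 20000) = 0.01868.
So the output falls by 1.87 %.

1.87 %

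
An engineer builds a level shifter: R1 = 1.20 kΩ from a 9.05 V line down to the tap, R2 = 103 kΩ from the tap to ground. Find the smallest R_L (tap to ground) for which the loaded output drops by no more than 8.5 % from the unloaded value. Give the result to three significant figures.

Output resistance R_th = R1‖R2 = (1.20 × 103)/104.2 = 1.186 kΩ.
The fractional drop is R_th/(R_th + R_L); requiring this ≤ 0.0850 gives R_L ≥ R_th(1/0.0850 − 1) = 1.186 × 10.76 = 12.8 kΩ.

R_L(min) ≈ 12.8 kΩ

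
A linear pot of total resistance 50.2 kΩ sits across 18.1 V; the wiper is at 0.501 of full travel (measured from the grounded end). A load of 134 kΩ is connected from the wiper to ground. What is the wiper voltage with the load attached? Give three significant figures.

V ≈ 8.29 V

The wiper splits the pot into (1−α)R = 25.05 kΩ above and αR = 25.15 kΩ below.
Lower section ‖ load = 21.18 kΩ.
V_wiper = 18.1 × 21.18/(25.05 + 21.18) = 8.29 V.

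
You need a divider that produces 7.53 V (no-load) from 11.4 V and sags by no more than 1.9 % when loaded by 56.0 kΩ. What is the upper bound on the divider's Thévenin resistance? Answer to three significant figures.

Loading drop = R_th/(R_th + R_L) ≤ 0.0190, so R_th ≤ R_L · ε/(1−ε) = 56.0 kΩ × 0.0190/0.9810 = 1.08 kΩ.
(Any R1, R2 with R2/(R1+R2) = 0.661 and R1‖R2 ≤ 1.08 kΩ will meet the spec.)

R_th ≤ 1.08 kΩ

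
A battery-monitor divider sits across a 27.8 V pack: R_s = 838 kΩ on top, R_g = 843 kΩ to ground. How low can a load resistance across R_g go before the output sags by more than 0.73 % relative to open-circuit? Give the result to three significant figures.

Output resistance R_th = R_s‖R_g = (838 × 843)/1681 = 420.2 kΩ.
The fractional drop is R_th/(R_th + R_L); requiring this ≤ 0.00730 gives R_L ≥ R_th(1/0.00730 − 1) = 420.2 × 136.0 = 57.1 MΩ.

R_L(min) ≈ 57.1 MΩ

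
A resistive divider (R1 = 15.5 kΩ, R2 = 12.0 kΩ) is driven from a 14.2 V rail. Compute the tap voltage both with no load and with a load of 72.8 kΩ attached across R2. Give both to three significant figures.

Open-circuit: V = 14.2 × 12.0/(15.5 + 12.0) = 6.20 V.
With the load, R2 becomes R2‖R_L = 10.30 kΩ, so V = 14.2 × 10.30/25.80 = 5.67 V.

Unloaded: 6.20 V; loaded: 5.67 V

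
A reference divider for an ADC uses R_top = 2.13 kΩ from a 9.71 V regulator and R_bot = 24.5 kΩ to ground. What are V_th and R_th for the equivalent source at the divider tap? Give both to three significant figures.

V_th = 8.93 V, R_th = 1.96 kΩ

V_th is the open-circuit tap voltage: 9.71 × 24.5/(2.13 + 24.5) = 8.93 V.
With the supply zeroed, R_top and R_bot appear in parallel from the tap: R_th = R_top‖R_bot = (2.13 × 24.5)/26.63 = 1.96 kΩ.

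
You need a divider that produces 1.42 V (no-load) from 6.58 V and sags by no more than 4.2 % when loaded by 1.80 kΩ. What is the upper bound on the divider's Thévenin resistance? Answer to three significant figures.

R_th ≤ 78.9 Ω

Loading drop = R_th/(R_th + R_L) ≤ 0.0420, so R_th ≤ R_L · ε/(1−ε) = 1.80 kΩ × 0.0420/0.9580 = 78.9 Ω.
(Any R1, R2 with R2/(R1+R2) = 0.216 and R1‖R2 ≤ 78.9 Ω will meet the spec.)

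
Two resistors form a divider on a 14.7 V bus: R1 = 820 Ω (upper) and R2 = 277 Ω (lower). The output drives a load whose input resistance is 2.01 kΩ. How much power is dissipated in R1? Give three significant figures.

P ≈ 157 mW

Total resistance from the source is R1 + (R2‖R_L) = 1063 Ω, so I = 14.7/1063 Ω = 13.82 mA.
P = I²·R1 = (13.82 mA)² × 820 Ω = 157 mW.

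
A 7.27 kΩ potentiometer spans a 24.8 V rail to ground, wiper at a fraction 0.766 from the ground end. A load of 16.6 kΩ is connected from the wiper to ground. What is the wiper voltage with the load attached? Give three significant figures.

The wiper splits the pot into (1−α)R = 1.701 kΩ above and αR = 5.569 kΩ below.
Lower section ‖ load = 4.170 kΩ.
V_wiper = 24.8 × 4.170/(1.701 + 4.170) = 17.6 V.

V ≈ 17.6 V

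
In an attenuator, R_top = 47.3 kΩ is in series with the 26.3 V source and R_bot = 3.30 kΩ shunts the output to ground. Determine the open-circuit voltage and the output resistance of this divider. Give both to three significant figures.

V_th is the open-circuit tap voltage: 26.3 × 3.30/(47.3 + 3.30) = 1.72 V.
With the supply zeroed, R_top and R_bot appear in parallel from the tap: R_th = R_top‖R_bot = (47.3 × 3.30)/50.60 = 3.08 kΩ.

V_th = 1.72 V, R_th = 3.08 kΩ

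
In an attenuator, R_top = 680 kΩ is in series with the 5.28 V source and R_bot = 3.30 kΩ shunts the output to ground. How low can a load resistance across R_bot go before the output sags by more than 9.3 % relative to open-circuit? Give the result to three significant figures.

Output resistance R_th = R_top‖R_bot = (680 × 3.30)/683.3 = 3.284 kΩ.
The fractional drop is R_th/(R_th + R_L); requiring this ≤ 0.0930 gives R_L ≥ R_th(1/0.0930 − 1) = 3.284 × 9.753 = 32.0 kΩ.

R_L(min) ≈ 32.0 kΩ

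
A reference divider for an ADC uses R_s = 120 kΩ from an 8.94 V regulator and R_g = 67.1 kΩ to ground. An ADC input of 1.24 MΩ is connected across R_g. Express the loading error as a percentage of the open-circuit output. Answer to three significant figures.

The divider's output (Thévenin) resistance is R_s‖R_g = 43.04 kΩ.
Fractional drop under load = R_th/(R_th + R_L) = 43.04 / (43.04 + 1240) = 0.03354.
So the output falls by 3.35 %.

3.35 %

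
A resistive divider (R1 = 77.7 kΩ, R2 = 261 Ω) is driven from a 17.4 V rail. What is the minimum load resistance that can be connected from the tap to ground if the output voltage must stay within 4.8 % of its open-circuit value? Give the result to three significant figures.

Output resistance R_th = R1‖R2 = (77700 × 261)/77960 = 260.1 Ω.
The fractional drop is R_th/(R_th + R_L); requiring this ≤ 0.0480 gives R_L ≥ R_th(1/0.0480 − 1) = 260.1 × 19.83 = 5.16 kΩ.

R_L(min) ≈ 5.16 kΩ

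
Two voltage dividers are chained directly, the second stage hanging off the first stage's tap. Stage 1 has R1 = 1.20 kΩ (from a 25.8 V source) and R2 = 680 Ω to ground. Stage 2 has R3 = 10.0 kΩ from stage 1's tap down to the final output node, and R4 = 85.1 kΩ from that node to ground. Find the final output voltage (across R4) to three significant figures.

Stage 2 presents R3+R4 = 95100 Ω as a load on stage 1's tap.
Stage 1's lower leg becomes R2‖(R3+R4) = 675.2 Ω, so V_mid = 25.8 × 675.2/1875 = 9.290 V.
Stage 2 is itself unloaded: V_out = V_mid × R4/(R3+R4) = 9.290 × 85100/95100 = 8.31 V.

V_out ≈ 8.31 V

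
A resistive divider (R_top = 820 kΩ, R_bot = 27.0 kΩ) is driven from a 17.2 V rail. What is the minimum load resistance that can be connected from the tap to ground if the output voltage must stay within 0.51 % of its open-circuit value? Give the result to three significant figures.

R_L(min) ≈ 5.10 MΩ

Output resistance R_th = R_top‖R_bot = (820 × 27.0)/847.0 = 26.14 kΩ.
The fractional drop is R_th/(R_th + R_L); requiring this ≤ 0.00510 gives R_L ≥ R_th(1/0.00510 − 1) = 26.14 × 195.1 = 5.10 MΩ.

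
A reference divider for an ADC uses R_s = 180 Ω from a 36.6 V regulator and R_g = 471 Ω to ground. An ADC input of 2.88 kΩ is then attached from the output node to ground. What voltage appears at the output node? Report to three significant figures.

The load sits in parallel with R_g: R_g‖R_L = (471 × 2880) / (471 + 2880) = 404.8 Ω.
V_out = 36.6 × 404.8 / (180 + 404.8) = 36.6 × 404.8/584.8 = 25.3 V.
(Unloaded it would have been 26.5 V.)

V_out ≈ 25.3 V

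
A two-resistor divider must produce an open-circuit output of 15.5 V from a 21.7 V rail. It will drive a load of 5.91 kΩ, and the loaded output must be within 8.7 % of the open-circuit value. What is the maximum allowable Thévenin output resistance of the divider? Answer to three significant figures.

R_th ≤ 563 Ω

Loading drop = R_th/(R_th + R_L) ≤ 0.0870, so R_th ≤ R_L · ε/(1−ε) = 5.91 kΩ × 0.0870/0.9130 = 563 Ω.
(Any R1, R2 with R2/(R1+R2) = 0.714 and R1‖R2 ≤ 563 Ω will meet the spec.)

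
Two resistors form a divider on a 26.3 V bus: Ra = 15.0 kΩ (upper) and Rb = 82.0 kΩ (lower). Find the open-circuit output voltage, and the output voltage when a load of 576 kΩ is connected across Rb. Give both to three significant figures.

Open-circuit: V = 26.3 × 82.0/(15.0 + 82.0) = 22.2 V.
With the load, Rb becomes Rb‖R_L = 71.78 kΩ, so V = 26.3 × 71.78/86.78 = 21.8 V.

Unloaded: 22.2 V; loaded: 21.8 V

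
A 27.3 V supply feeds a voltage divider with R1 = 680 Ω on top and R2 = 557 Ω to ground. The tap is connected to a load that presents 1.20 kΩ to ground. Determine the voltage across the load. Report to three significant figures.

The load sits in parallel with R2: R2‖R_L = (557 × 1200) / (557 + 1200) = 380.4 Ω.
V_out = 27.3 × 380.4 / (680 + 380.4) = 27.3 × 380.4/1060 = 9.79 V.

V_out ≈ 9.79 V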